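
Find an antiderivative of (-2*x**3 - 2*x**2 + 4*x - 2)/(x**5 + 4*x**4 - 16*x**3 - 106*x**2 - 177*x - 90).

-47*log(x - 5)/448 + log(x + 1)/4 - 2*log(x + 2)/7 + 9*log(x + 3)/64 + 11/(8*x + 24) + C

Factor the denominator: (x - 5)*(x + 1)*(x + 2)*(x + 3)**2.
Partial-fraction decomposition: 9/(64*(x + 3)) - 11/(8*(x + 3)**2) - 2/(7*(x + 2)) + 1/(4*(x + 1)) - 47/(448*(x - 5)).
Integrate each term; A/(x−a) gives A·log|x−a|; A/(x−a)² gives −A/(x−a).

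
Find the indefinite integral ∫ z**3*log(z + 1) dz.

z**4*log(z + 1)/4 - z**4/16 + z**3/12 - z**2/8 + z/4 - log(z + 1)/4 + C

Use integration by parts with u = log(z + 1), dv = z**3 dz.
Then du = 1/(z + 1) dz and v = z**4/4.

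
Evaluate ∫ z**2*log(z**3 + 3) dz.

Let u = z**3 + 3, so du = (3*z**2) dz.
The integral becomes (1/3)·∫ log(u) du; integrate by parts with u′=log(u), dv′=du.

z**3*log(z**3 + 3)/3 - z**3/3 + log(z**3 + 3) + C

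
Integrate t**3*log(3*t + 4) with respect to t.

t**4*log(3*t + 4)/4 - t**4/16 + t**3/9 - 2*t**2/9 + 16*t/27 - 64*log(3*t + 4)/81 + C

Use integration by parts with u = log(3*t + 4), dv = t**3 dt.
Then du = 3/(3*t + 4) dt and v = t**4/4.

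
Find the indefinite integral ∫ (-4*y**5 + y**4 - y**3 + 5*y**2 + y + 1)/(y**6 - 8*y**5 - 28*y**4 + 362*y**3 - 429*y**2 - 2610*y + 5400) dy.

6067*log(y - 5)/128 - 3819*log(y - 4)/70 + 869*log(y - 3)/216 + 1123*log(y + 3)/8064 - 271*log(y + 6)/270 + 1079/(16*y - 80) + C

Factor the denominator: (y - 5)**2*(y - 4)*(y - 3)*(y + 3)*(y + 6).
Partial-fraction decomposition: -271/(270*(y + 6)) + 1123/(8064*(y + 3)) + 869/(216*(y - 3)) - 3819/(70*(y - 4)) + 6067/(128*(y - 5)) - 1079/(16*(y - 5)**2).
Integrate each term; A/(y−a) gives A·log|y−a|; A/(y−a)² gives −A/(y−a).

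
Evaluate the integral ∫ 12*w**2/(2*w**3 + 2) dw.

2*log(2*w**3 + 2) + C

Let u = 2*w**3 + 2, so du = (6*w**2) dw.
Rewriting, the integral becomes 2·∫ 1/u du = 2·log(u).
Substituting back, u = 2*w**3 + 2.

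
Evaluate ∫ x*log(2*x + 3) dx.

x**2*log(2*x + 3)/2 - x**2/4 + 3*x/4 - 9*log(2*x + 3)/8 + C

Use integration by parts with u = log(2*x + 3), dv = x dx.
Then du = 2/(2*x + 3) dx and v = x**2/2.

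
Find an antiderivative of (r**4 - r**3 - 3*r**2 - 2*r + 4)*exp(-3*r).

(-27*r**4 - 9*r**3 + 72*r**2 + 102*r - 74)*exp(-3*r)/81 + C

Use integration by parts with u = r**4 - r**3 - 3*r**2 - 2*r + 4, dv = exp(-3*r) dr, so v = -exp(-3*r)/3.
Apply parts 4 times (tabular method): alternate signs, differentiate u down to 0, integrate dv up.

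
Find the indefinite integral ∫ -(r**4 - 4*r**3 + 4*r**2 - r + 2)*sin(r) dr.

r**4*cos(r) - 4*r**3*sin(r) - 4*r**3*cos(r) + 12*r**2*sin(r) - 8*r**2*cos(r) + 16*r*sin(r) + 23*r*cos(r) - 23*sin(r) + 18*cos(r) + C

Use integration by parts with u = r**4 - 4*r**3 + 4*r**2 - r + 2, dv = -sin(r) dr, so v = cos(r).
Apply parts 4 times (tabular method): alternate signs, differentiate u down to 0, integrate dv up.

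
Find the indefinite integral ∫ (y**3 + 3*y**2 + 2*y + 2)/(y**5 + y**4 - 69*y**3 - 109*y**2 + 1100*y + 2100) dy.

253*log(y - 7)/1404 - 53*log(y - 5)/385 + log(y + 2)/378 + 29*log(y + 5)/180 - 59*log(y + 6)/286 + C

Factor the denominator: (y - 7)*(y - 5)*(y + 2)*(y + 5)*(y + 6).
Partial-fraction decomposition: -59/(286*(y + 6)) + 29/(180*(y + 5)) + 1/(378*(y + 2)) - 53/(385*(y - 5)) + 253/(1404*(y - 7)).
Integrate each term: A/(y−a) contributes A·log|y−a|.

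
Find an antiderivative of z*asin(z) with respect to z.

z**2*asin(z)/2 + z*sqrt(-z**2 + 1)/4 - asin(z)/4 + C

Use integration by parts with u = arcsin(z), dv = z dz.
Then du = 1/sqrt(-z**2 + 1) dz.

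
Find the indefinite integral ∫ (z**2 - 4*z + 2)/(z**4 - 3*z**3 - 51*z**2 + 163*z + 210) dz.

Factor the denominator: (z - 6)*(z - 5)*(z + 1)*(z + 7).
Partial-fraction decomposition: -79/(936*(z + 7)) + 1/(36*(z + 1)) - 7/(72*(z - 5)) + 2/(13*(z - 6)).
Integrate each term: A/(z−a) contributes A·log|z−a|.

2*log(z - 6)/13 - 7*log(z - 5)/72 + log(z + 1)/36 - 79*log(z + 7)/936 + C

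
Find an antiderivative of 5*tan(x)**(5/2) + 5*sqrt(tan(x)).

Let u = tan(x), so du = (tan(x)**2 + 1) dx.
Rewriting, the integral becomes 5·∫ √u du = 5·(2/3)u^(3/2).
Substituting back, u = tan(x).

10*tan(x)**(3/2)/3 + C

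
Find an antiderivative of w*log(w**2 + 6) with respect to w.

w**2*log(w**2 + 6)/2 - w**2/2 + 3*log(w**2 + 6) + C

Let u = w**2 + 6, so du = (2*w) dw.
The integral becomes (1/2)·∫ log(u) du; integrate by parts with u′=log(u), dv′=du.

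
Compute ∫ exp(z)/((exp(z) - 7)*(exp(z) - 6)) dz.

Let u = e^z, du = e^z dz.
The integral becomes ∫ du/((u-7)(u-6)); decompose into partial fractions.

log(exp(z) - 7) - log(exp(z) - 6) + C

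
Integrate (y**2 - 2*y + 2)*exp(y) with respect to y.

Use integration by parts with u = y**2 - 2*y + 2, dv = exp(y) dy, so v = exp(y).
Apply parts 2 times (tabular method): alternate signs, differentiate u down to 0, integrate dv up.

(y**2 - 4*y + 6)*exp(y) + C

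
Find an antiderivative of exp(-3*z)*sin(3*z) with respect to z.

Let I denote the integral. Integrate by parts with u = sin(3*z), dv = exp(-3*z) dz, so v = -exp(-3*z)/3: I = -exp(-3*z)*sin(3*z)/3 + ∫ exp(-3*z)*cos(3*z) dz.
Apply parts again with u = cos(3*z), dv = exp(-3*z) dz: ∫ exp(-3*z)*cos(3*z) dz = -exp(-3*z)*cos(3*z)/3 − I. Substituting back brings back I: I = -exp(-3*z)*sin(3*z)/3 - exp(-3*z)*cos(3*z)/3 − I.
Solving for I: (1 + 1)·I equals the remaining terms, so I = (1/2)·(-exp(-3*z)*sin(3*z)/3 - exp(-3*z)*cos(3*z)/3).

-exp(-3*z)*sin(3*z)/6 - exp(-3*z)*cos(3*z)/6 + C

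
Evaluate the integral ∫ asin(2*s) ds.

Use integration by parts with u = arcsin(2*s), dv = ds.
Then du = 2/sqrt(-4*s**2 + 1) ds.

s*asin(2*s) + sqrt(-4*s**2 + 1)/2 + C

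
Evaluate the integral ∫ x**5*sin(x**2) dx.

-x**4*cos(x**2)/2 + x**2*sin(x**2) + cos(x**2) + C

Let u = x², du = 2x dx; rewrite as (1/2)∫ u^2·sin(1u) du.
Now integrate by parts 2 times.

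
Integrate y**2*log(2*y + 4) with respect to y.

Use integration by parts with u = log(2*y + 4), dv = y**2 dy.
Then du = 2/(2*y + 4) dy and v = y**3/3.

y**3*log(2*y + 4)/3 - y**3/9 + y**2/3 - 4*y/3 + 8*log(y + 2)/3 + C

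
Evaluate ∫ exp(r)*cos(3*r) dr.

3*exp(r)*sin(3*r)/10 + exp(r)*cos(3*r)/10 + C

Let I denote the integral. Integrate by parts with u = cos(3*r), dv = exp(r) dr, so v = exp(r): I = exp(r)*cos(3*r) + 3·∫ exp(r)*sin(3*r) dr.
Apply parts again with u = sin(3*r), dv = exp(r) dr: ∫ exp(r)*sin(3*r) dr = exp(r)*sin(3*r) − 3·I. Substituting back brings back I: I = 3*exp(r)*sin(3*r) + exp(r)*cos(3*r) − 9·I.
Solving for I: (1 + 9)·I equals the remaining terms, so I = (1/10)·(3*exp(r)*sin(3*r) + exp(r)*cos(3*r)).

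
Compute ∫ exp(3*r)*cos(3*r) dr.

exp(3*r)*sin(3*r)/6 + exp(3*r)*cos(3*r)/6 + C

Let I denote the integral. Integrate by parts with u = cos(3*r), dv = exp(3*r) dr, so v = exp(3*r)/3: I = exp(3*r)*cos(3*r)/3 + ∫ exp(3*r)*sin(3*r) dr.
Apply parts again with u = sin(3*r), dv = exp(3*r) dr: ∫ exp(3*r)*sin(3*r) dr = exp(3*r)*sin(3*r)/3 − I. Substituting back brings back I: I = exp(3*r)*sin(3*r)/3 + exp(3*r)*cos(3*r)/3 − I.
Solving for I: (1 + 1)·I equals the remaining terms, so I = (1/2)·(exp(3*r)*sin(3*r)/3 + exp(3*r)*cos(3*r)/3).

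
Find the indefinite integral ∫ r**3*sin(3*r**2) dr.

-r**2*cos(3*r**2)/6 + sin(3*r**2)/18 + C

Let u = r², du = 2r dr; rewrite as (1/2)∫ u^1·sin(3u) du.
Now integrate by parts 1 time.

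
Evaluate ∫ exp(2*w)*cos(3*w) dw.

3*exp(2*w)*sin(3*w)/13 + 2*exp(2*w)*cos(3*w)/13 + C

Let I denote the integral. Integrate by parts with u = cos(3*w), dv = exp(2*w) dw, so v = exp(2*w)/2: I = exp(2*w)*cos(3*w)/2 + (3/2)·∫ exp(2*w)*sin(3*w) dw.
Apply parts again with u = sin(3*w), dv = exp(2*w) dw: ∫ exp(2*w)*sin(3*w) dw = exp(2*w)*sin(3*w)/2 − (3/2)·I. Substituting back brings back I: I = 3*exp(2*w)*sin(3*w)/4 + exp(2*w)*cos(3*w)/2 − (9/4)·I.
Solving for I: (1 + 9/4)·I equals the remaining terms, so I = (4/13)·(3*exp(2*w)*sin(3*w)/4 + exp(2*w)*cos(3*w)/2).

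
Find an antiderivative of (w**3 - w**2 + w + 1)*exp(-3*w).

(-3*w**3 - 3*w - 4)*exp(-3*w)/9 + C

Use integration by parts with u = w**3 - w**2 + w + 1, dv = exp(-3*w) dw, so v = -exp(-3*w)/3.
Apply parts 3 times (tabular method): alternate signs, differentiate u down to 0, integrate dv up.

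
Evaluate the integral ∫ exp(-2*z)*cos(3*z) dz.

Let I denote the integral. Integrate by parts with u = cos(3*z), dv = exp(-2*z) dz, so v = -exp(-2*z)/2: I = -exp(-2*z)*cos(3*z)/2 − (3/2)·∫ exp(-2*z)*sin(3*z) dz.
Apply parts again with u = sin(3*z), dv = exp(-2*z) dz: ∫ exp(-2*z)*sin(3*z) dz = -exp(-2*z)*sin(3*z)/2 + (3/2)·I. Substituting back brings back I: I = 3*exp(-2*z)*sin(3*z)/4 - exp(-2*z)*cos(3*z)/2 − (9/4)·I.
Solving for I: (1 + 9/4)·I equals the remaining terms, so I = (4/13)·(3*exp(-2*z)*sin(3*z)/4 - exp(-2*z)*cos(3*z)/2).

3*exp(-2*z)*sin(3*z)/13 - 2*exp(-2*z)*cos(3*z)/13 + C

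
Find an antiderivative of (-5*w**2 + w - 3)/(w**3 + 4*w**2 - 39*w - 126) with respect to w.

-59*log(w - 6)/39 + 17*log(w + 3)/12 - 255*log(w + 7)/52 + C

Factor the denominator: (w - 6)*(w + 3)*(w + 7).
Partial-fraction decomposition: -255/(52*(w + 7)) + 17/(12*(w + 3)) - 59/(39*(w - 6)).
Integrate each term: A/(w−a) contributes A·log|w−a|.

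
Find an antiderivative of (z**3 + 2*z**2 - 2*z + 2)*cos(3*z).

Use integration by parts with u = z**3 + 2*z**2 - 2*z + 2, dv = cos(3*z) dz, so v = sin(3*z)/3.
Apply parts 3 times (tabular method): alternate signs, differentiate u down to 0, integrate dv up.

z**3*sin(3*z)/3 + 2*z**2*sin(3*z)/3 + z**2*cos(3*z)/3 - 8*z*sin(3*z)/9 + 4*z*cos(3*z)/9 + 14*sin(3*z)/27 - 8*cos(3*z)/27 + C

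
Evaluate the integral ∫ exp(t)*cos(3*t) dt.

3*exp(t)*sin(3*t)/10 + exp(t)*cos(3*t)/10 + C

Let I denote the integral. Integrate by parts with u = cos(3*t), dv = exp(t) dt, so v = exp(t): I = exp(t)*cos(3*t) + 3·∫ exp(t)*sin(3*t) dt.
Apply parts again with u = sin(3*t), dv = exp(t) dt: ∫ exp(t)*sin(3*t) dt = exp(t)*sin(3*t) − 3·I. Substituting back brings back I: I = 3*exp(t)*sin(3*t) + exp(t)*cos(3*t) − 9·I.
Solving for I: (1 + 9)·I equals the remaining terms, so I = (1/10)·(3*exp(t)*sin(3*t) + exp(t)*cos(3*t)).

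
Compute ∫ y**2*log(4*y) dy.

Use integration by parts with u = log(4*y), dv = y**2 dy.
Then du = 1/y dy and v = y**3/3.

y**3*(log(y) + 2*log(2))/3 - y**3/9 + C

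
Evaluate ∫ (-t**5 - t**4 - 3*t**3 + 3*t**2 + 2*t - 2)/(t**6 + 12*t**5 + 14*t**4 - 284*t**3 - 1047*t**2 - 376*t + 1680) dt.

Factor the denominator: (t - 5)*(t - 1)*(t + 3)*(t + 4)**2*(t + 7).
Partial-fraction decomposition: -7783/(1728*(t + 7)) + 9638/(6075*(t + 4)) - 998/(135*(t + 4)**2) + 131/(64*(t + 3)) + 1/(1600*(t - 1)) - 2021/(15552*(t - 5)).
Integrate each term; A/(t−a) gives A·log|t−a|; A/(t−a)² gives −A/(t−a).

-2021*log(t - 5)/15552 + log(t - 1)/1600 + 131*log(t + 3)/64 + 9638*log(t + 4)/6075 - 7783*log(t + 7)/1728 + 998/(135*t + 540) + C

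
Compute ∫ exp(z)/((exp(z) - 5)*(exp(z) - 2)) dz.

log(exp(z) - 5)/3 - log(exp(z) - 2)/3 + C

Let u = e^z, du = e^z dz.
The integral becomes ∫ du/((u-2)(u-5)); decompose into partial fractions.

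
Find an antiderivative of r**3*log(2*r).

Use integration by parts with u = log(2*r), dv = r**3 dr.
Then du = 1/r dr and v = r**4/4.

r**4*(log(r) + log(2))/4 - r**4/16 + C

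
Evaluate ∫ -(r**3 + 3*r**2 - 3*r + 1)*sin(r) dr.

r**3*cos(r) - 3*r**2*sin(r) + 3*r**2*cos(r) - 6*r*sin(r) - 9*r*cos(r) + 9*sin(r) - 5*cos(r) + C

Use integration by parts with u = r**3 + 3*r**2 - 3*r + 1, dv = -sin(r) dr, so v = cos(r).
Apply parts 3 times (tabular method): alternate signs, differentiate u down to 0, integrate dv up.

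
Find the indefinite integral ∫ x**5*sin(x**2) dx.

Let u = x², du = 2x dx; rewrite as (1/2)∫ u^2·sin(1u) du.
Now integrate by parts 2 times.

-x**4*cos(x**2)/2 + x**2*sin(x**2) + cos(x**2) + C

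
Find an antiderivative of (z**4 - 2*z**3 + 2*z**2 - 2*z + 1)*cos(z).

Use integration by parts with u = z**4 - 2*z**3 + 2*z**2 - 2*z + 1, dv = cos(z) dz, so v = sin(z).
Apply parts 4 times (tabular method): alternate signs, differentiate u down to 0, integrate dv up.

z**4*sin(z) - 2*z**3*sin(z) + 4*z**3*cos(z) - 10*z**2*sin(z) - 6*z**2*cos(z) + 10*z*sin(z) - 20*z*cos(z) + 21*sin(z) + 10*cos(z) + C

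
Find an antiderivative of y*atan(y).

y**2*atan(y)/2 - y/2 + atan(y)/2 + C

Use integration by parts with u = arctan(y), dv = y dy.
Then du = 1/(y**2 + 1) dy.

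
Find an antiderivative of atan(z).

z*atan(z) - log(z**2 + 1)/2 + C

Use integration by parts with u = arctan(z), dv = dz.
Then du = 1/(z**2 + 1) dz.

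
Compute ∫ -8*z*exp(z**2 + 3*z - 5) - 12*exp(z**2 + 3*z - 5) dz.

Let u = z**2 + 3*z - 5, so du = (2*z + 3) dz.
Rewriting, the integral becomes -4·∫ e^u du = -4·e^u.
Substituting back, u = z**2 + 3*z - 5.

-4*exp(z**2 + 3*z - 5) + C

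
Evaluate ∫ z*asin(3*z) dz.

z**2*asin(3*z)/2 + z*sqrt(-9*z**2 + 1)/12 - asin(3*z)/36 + C

Use integration by parts with u = arcsin(3*z), dv = z dz.
Then du = 3/sqrt(-9*z**2 + 1) dz.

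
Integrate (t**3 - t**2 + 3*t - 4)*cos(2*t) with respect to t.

t**3*sin(2*t)/2 - t**2*sin(2*t)/2 + 3*t**2*cos(2*t)/4 + 3*t*sin(2*t)/4 - t*cos(2*t)/2 - 7*sin(2*t)/4 + 3*cos(2*t)/8 + C

Use integration by parts with u = t**3 - t**2 + 3*t - 4, dv = cos(2*t) dt, so v = sin(2*t)/2.
Apply parts 3 times (tabular method): alternate signs, differentiate u down to 0, integrate dv up.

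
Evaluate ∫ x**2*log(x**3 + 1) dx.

x**3*log(x**3 + 1)/3 - x**3/3 + log(x**3 + 1)/3 + C

Let u = x**3 + 1, so du = (3*x**2) dx.
The integral becomes (1/3)·∫ log(u) du; integrate by parts with u′=log(u), dv′=du.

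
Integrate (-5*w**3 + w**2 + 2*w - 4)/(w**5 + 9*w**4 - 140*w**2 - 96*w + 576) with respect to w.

-124*log(w - 3)/441 + log(w - 2)/8 - 359*log(w + 4)/98 + 275*log(w + 6)/72 - 27/(7*w + 28) + C

Factor the denominator: (w - 3)*(w - 2)*(w + 4)**2*(w + 6).
Partial-fraction decomposition: 275/(72*(w + 6)) - 359/(98*(w + 4)) + 27/(7*(w + 4)**2) + 1/(8*(w - 2)) - 124/(441*(w - 3)).
Integrate each term; A/(w−a) gives A·log|w−a|; A/(w−a)² gives −A/(w−a).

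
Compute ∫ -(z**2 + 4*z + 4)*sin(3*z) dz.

z**2*cos(3*z)/3 - 2*z*sin(3*z)/9 + 4*z*cos(3*z)/3 - 4*sin(3*z)/9 + 34*cos(3*z)/27 + C

Use integration by parts with u = z**2 + 4*z + 4, dv = -sin(3*z) dz, so v = cos(3*z)/3.
Apply parts 2 times (tabular method): alternate signs, differentiate u down to 0, integrate dv up.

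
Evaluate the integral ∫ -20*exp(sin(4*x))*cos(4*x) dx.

-5*exp(sin(4*x)) + C

Let u = sin(4*x), so du = (4*cos(4*x)) dx.
Rewriting, the integral becomes -5·∫ e^u du = -5·e^u.
Substituting back, u = sin(4*x).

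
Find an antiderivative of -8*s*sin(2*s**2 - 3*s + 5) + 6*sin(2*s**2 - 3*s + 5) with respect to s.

2*cos(2*s**2 - 3*s + 5) + C

Let u = 2*s**2 - 3*s + 5, so du = (4*s - 3) ds.
Rewriting, the integral becomes -2·∫ sin(u) du = -2·-cos(u).
Substituting back, u = 2*s**2 - 3*s + 5.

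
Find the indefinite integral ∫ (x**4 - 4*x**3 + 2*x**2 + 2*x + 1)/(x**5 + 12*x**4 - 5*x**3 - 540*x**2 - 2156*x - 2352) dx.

571*log(x - 7)/9009 - 53*log(x + 2)/360 + 179*log(x + 4)/44 - 2221*log(x + 6)/104 + 643*log(x + 7)/35 + C

Factor the denominator: (x - 7)*(x + 2)*(x + 4)*(x + 6)*(x + 7).
Partial-fraction decomposition: 643/(35*(x + 7)) - 2221/(104*(x + 6)) + 179/(44*(x + 4)) - 53/(360*(x + 2)) + 571/(9009*(x - 7)).
Integrate each term: A/(x−a) contributes A·log|x−a|.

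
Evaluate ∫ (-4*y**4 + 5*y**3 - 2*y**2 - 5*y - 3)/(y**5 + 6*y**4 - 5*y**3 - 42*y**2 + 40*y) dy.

Factor the denominator: y*(y - 2)*(y - 1)*(y + 4)*(y + 5).
Partial-fraction decomposition: -1051/(70*(y + 5)) + 453/(40*(y + 4)) + 3/(10*(y - 1)) - 15/(28*(y - 2)) - 3/(40*y).
Integrate each term: A/(y−a) contributes A·log|y−a|.

-3*log(y)/40 - 15*log(y - 2)/28 + 3*log(y - 1)/10 + 453*log(y + 4)/40 - 1051*log(y + 5)/70 + C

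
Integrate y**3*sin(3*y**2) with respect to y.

Let u = y², du = 2y dy; rewrite as (1/2)∫ u^1·sin(3u) du.
Now integrate by parts 1 time.

-y**2*cos(3*y**2)/6 + sin(3*y**2)/18 + C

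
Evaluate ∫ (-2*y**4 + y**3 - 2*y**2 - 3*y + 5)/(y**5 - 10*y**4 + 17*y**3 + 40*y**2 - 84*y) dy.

-5*log(y)/84 - 4573*log(y - 7)/1260 + 157*log(y - 3)/60 - 33*log(y - 2)/40 - 37*log(y + 2)/360 + C

Factor the denominator: y*(y - 7)*(y - 3)*(y - 2)*(y + 2).
Partial-fraction decomposition: -37/(360*(y + 2)) - 33/(40*(y - 2)) + 157/(60*(y - 3)) - 4573/(1260*(y - 7)) - 5/(84*y).
Integrate each term: A/(y−a) contributes A·log|y−a|.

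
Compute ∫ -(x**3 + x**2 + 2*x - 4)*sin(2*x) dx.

Use integration by parts with u = x**3 + x**2 + 2*x - 4, dv = -sin(2*x) dx, so v = cos(2*x)/2.
Apply parts 3 times (tabular method): alternate signs, differentiate u down to 0, integrate dv up.

x**3*cos(2*x)/2 - 3*x**2*sin(2*x)/4 + x**2*cos(2*x)/2 - x*sin(2*x)/2 + x*cos(2*x)/4 - sin(2*x)/8 - 9*cos(2*x)/4 + C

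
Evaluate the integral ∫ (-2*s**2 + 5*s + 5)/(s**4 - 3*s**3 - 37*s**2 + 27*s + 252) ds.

-29*log(s - 7)/220 - log(s - 3)/84 - 7*log(s + 3)/15 + 47*log(s + 4)/77 + C

Factor the denominator: (s - 7)*(s - 3)*(s + 3)*(s + 4).
Partial-fraction decomposition: 47/(77*(s + 4)) - 7/(15*(s + 3)) - 1/(84*(s - 3)) - 29/(220*(s - 7)).
Integrate each term: A/(s−a) contributes A·log|s−a|.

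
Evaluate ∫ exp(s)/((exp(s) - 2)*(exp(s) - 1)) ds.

Let u = e^s, du = e^s ds.
The integral becomes ∫ du/((u-2)(u-1)); decompose into partial fractions.

log(exp(s) - 2) - log(exp(s) - 1) + C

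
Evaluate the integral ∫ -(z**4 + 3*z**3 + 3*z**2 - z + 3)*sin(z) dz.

z**4*cos(z) - 4*z**3*sin(z) + 3*z**3*cos(z) - 9*z**2*sin(z) - 9*z**2*cos(z) + 18*z*sin(z) - 19*z*cos(z) + 19*sin(z) + 21*cos(z) + C

Use integration by parts with u = z**4 + 3*z**3 + 3*z**2 - z + 3, dv = -sin(z) dz, so v = cos(z).
Apply parts 4 times (tabular method): alternate signs, differentiate u down to 0, integrate dv up.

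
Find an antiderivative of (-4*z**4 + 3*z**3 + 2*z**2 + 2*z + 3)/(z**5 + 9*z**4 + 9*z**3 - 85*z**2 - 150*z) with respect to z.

-log(z)/50 - 9*log(z - 3)/40 - 9*log(z + 2)/10 - 571*log(z + 5)/200 - 118/(5*z + 25) + C

Factor the denominator: z*(z - 3)*(z + 2)*(z + 5)**2.
Partial-fraction decomposition: -571/(200*(z + 5)) + 118/(5*(z + 5)**2) - 9/(10*(z + 2)) - 9/(40*(z - 3)) - 1/(50*z).
Integrate each term; A/(z−a) gives A·log|z−a|; A/(z−a)² gives −A/(z−a).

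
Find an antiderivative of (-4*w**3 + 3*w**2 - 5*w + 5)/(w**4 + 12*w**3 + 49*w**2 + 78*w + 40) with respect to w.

Factor the denominator: (w + 1)*(w + 2)*(w + 4)*(w + 5).
Partial-fraction decomposition: -605/(12*(w + 5)) + 329/(6*(w + 4)) - 59/(6*(w + 2)) + 17/(12*(w + 1)).
Integrate each term: A/(w−a) contributes A·log|w−a|.

17*log(w + 1)/12 - 59*log(w + 2)/6 + 329*log(w + 4)/6 - 605*log(w + 5)/12 + C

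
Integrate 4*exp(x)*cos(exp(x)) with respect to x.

4*sin(exp(x)) + C

Let u = exp(x), so du = (exp(x)) dx.
Rewriting, the integral becomes 4·∫ cos(u) du = 4·sin(u).
Substituting back, u = exp(x).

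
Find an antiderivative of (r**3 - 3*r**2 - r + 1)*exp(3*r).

(9*r**3 - 36*r**2 + 15*r + 4)*exp(3*r)/27 + C

Use integration by parts with u = r**3 - 3*r**2 - r + 1, dv = exp(3*r) dr, so v = exp(3*r)/3.
Apply parts 3 times (tabular method): alternate signs, differentiate u down to 0, integrate dv up.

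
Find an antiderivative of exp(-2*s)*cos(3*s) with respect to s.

3*exp(-2*s)*sin(3*s)/13 - 2*exp(-2*s)*cos(3*s)/13 + C

Let I denote the integral. Integrate by parts with u = cos(3*s), dv = exp(-2*s) ds, so v = -exp(-2*s)/2: I = -exp(-2*s)*cos(3*s)/2 − (3/2)·∫ exp(-2*s)*sin(3*s) ds.
Apply parts again with u = sin(3*s), dv = exp(-2*s) ds: ∫ exp(-2*s)*sin(3*s) ds = -exp(-2*s)*sin(3*s)/2 + (3/2)·I. Substituting back brings back I: I = 3*exp(-2*s)*sin(3*s)/4 - exp(-2*s)*cos(3*s)/2 − (9/4)·I.
Solving for I: (1 + 9/4)·I equals the remaining terms, so I = (4/13)·(3*exp(-2*s)*sin(3*s)/4 - exp(-2*s)*cos(3*s)/2).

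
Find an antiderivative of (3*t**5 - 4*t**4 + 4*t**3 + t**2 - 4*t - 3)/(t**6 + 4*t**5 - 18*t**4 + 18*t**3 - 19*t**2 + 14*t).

-3*log(t)/14 + 19*log(t - 2)/30 + 3*log(t - 1)/16 + 20441*log(t + 7)/8400 - log(t**2 + 1)/50 - 21*atan(t)/50 + C

Factor the denominator: t*(t - 2)*(t - 1)*(t + 7)*(t**2 + 1).
Partial-fraction decomposition: -(2*t + 21)/(50*(t**2 + 1)) + 20441/(8400*(t + 7)) + 3/(16*(t - 1)) + 19/(30*(t - 2)) - 3/(14*t).
Integrate each term; A/(t−a) gives A·log|t−a|; the (Bt+D)/(t²+p²) term gives a log and an atan.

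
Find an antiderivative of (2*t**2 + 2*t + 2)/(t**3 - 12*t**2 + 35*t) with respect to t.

2*log(t)/35 + 57*log(t - 7)/7 - 31*log(t - 5)/5 + C

Factor the denominator: t*(t - 7)*(t - 5).
Partial-fraction decomposition: -31/(5*(t - 5)) + 57/(7*(t - 7)) + 2/(35*t).
Integrate each term: A/(t−a) contributes A·log|t−a|.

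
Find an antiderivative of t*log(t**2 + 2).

t**2*log(t**2 + 2)/2 - t**2/2 + log(t**2 + 2) + C

Let u = t**2 + 2, so du = (2*t) dt.
The integral becomes (1/2)·∫ log(u) du; integrate by parts with u′=log(u), dv′=du.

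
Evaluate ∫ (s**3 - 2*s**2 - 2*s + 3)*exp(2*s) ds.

(4*s**3 - 14*s**2 + 6*s + 9)*exp(2*s)/8 + C

Use integration by parts with u = s**3 - 2*s**2 - 2*s + 3, dv = exp(2*s) ds, so v = exp(2*s)/2.
Apply parts 3 times (tabular method): alternate signs, differentiate u down to 0, integrate dv up.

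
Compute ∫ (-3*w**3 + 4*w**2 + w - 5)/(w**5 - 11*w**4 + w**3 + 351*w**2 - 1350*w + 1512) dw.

Factor the denominator: (w - 7)*(w - 4)*(w - 3)**2*(w + 6).
Partial-fraction decomposition: 781/(10530*(w + 6)) - 3943/(1296*(w - 3)) - 47/(36*(w - 3)**2) + 43/(10*(w - 4)) - 277/(208*(w - 7)).
Integrate each term; A/(w−a) gives A·log|w−a|; A/(w−a)² gives −A/(w−a).

-277*log(w - 7)/208 + 43*log(w - 4)/10 - 3943*log(w - 3)/1296 + 781*log(w + 6)/10530 + 47/(36*w - 108) + C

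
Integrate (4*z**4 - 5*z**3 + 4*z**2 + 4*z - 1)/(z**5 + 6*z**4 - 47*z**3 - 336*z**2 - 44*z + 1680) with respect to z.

Factor the denominator: (z - 7)*(z - 2)*(z + 4)*(z + 5)*(z + 6).
Partial-fraction decomposition: 491/(16*(z + 6)) - 267/(7*(z + 5)) + 1391/(132*(z + 4)) - 47/(1680*(z - 2)) + 52/(55*(z - 7)).
Integrate each term: A/(z−a) contributes A·log|z−a|.

52*log(z - 7)/55 - 47*log(z - 2)/1680 + 1391*log(z + 4)/132 - 267*log(z + 5)/7 + 491*log(z + 6)/16 + C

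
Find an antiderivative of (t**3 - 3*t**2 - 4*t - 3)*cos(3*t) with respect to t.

Use integration by parts with u = t**3 - 3*t**2 - 4*t - 3, dv = cos(3*t) dt, so v = sin(3*t)/3.
Apply parts 3 times (tabular method): alternate signs, differentiate u down to 0, integrate dv up.

t**3*sin(3*t)/3 - t**2*sin(3*t) + t**2*cos(3*t)/3 - 14*t*sin(3*t)/9 - 2*t*cos(3*t)/3 - 7*sin(3*t)/9 - 14*cos(3*t)/27 + C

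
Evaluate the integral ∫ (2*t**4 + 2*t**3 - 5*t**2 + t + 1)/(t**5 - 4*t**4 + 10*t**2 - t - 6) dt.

Factor the denominator: (t - 3)*(t - 2)*(t - 1)*(t + 1)**2.
Partial-fraction decomposition: -43/(288*(t + 1)) + 5/(24*(t + 1)**2) + 1/(8*(t - 1)) - 31/(9*(t - 2)) + 175/(32*(t - 3)).
Integrate each term; A/(t−a) gives A·log|t−a|; A/(t−a)² gives −A/(t−a).

175*log(t - 3)/32 - 31*log(t - 2)/9 + log(t - 1)/8 - 43*log(t + 1)/288 - 5/(24*t + 24) + C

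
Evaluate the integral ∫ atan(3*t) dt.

t*atan(3*t) - log(9*t**2 + 1)/6 + C

Use integration by parts with u = arctan(3*t), dv = dt.
Then du = 3/(9*t**2 + 1) dt.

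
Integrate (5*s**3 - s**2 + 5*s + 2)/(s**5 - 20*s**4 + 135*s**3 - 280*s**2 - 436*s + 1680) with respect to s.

Factor the denominator: (s - 7)*(s - 6)*(s - 5)*(s - 4)*(s + 2).
Partial-fraction decomposition: -13/(756*(s + 2)) - 163/(18*(s - 4)) + 627/(14*(s - 5)) - 269/(4*(s - 6)) + 1703/(54*(s - 7)).
Integrate each term: A/(s−a) contributes A·log|s−a|.

1703*log(s - 7)/54 - 269*log(s - 6)/4 + 627*log(s - 5)/14 - 163*log(s - 4)/18 - 13*log(s + 2)/756 + C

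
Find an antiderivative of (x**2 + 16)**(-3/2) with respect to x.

x/(16*sqrt(x**2 + 16)) + C

Substitute x = 4·tan(θ), so dx = 4·sec(θ)^2 dθ and the radical becomes sqrt(x**2 + 16) = 4·sec(θ) by the Pythagorean identity.
Integrate the resulting trig expression in θ, then back-substitute tan(θ) = x/4, sec(θ) = sqrt(x**2 + 16)/4 (absorbing any constant into C).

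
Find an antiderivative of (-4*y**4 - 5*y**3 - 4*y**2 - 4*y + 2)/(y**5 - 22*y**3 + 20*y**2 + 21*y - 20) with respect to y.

Factor the denominator: (y - 4)*(y - 1)**2*(y + 1)*(y + 5).
Partial-fraction decomposition: -217/(144*(y + 5)) - 3/(80*(y + 1)) + 19/(18*(y - 1)) + 5/(12*(y - 1)**2) - 158/(45*(y - 4)).
Integrate each term; A/(y−a) gives A·log|y−a|; A/(y−a)² gives −A/(y−a).

-158*log(y - 4)/45 + 19*log(y - 1)/18 - 3*log(y + 1)/80 - 217*log(y + 5)/144 - 5/(12*y - 12) + C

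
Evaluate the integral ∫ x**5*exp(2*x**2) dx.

Let u = x², du = 2x dx; rewrite as (1/2)∫ u^2·exp(2u) du.
Now integrate by parts 2 times.

(2*x**4 - 2*x**2 + 1)*exp(2*x**2)/8 + C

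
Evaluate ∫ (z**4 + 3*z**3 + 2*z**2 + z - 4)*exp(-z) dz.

Use integration by parts with u = z**4 + 3*z**3 + 2*z**2 + z - 4, dv = exp(-z) dz, so v = -exp(-z).
Apply parts 4 times (tabular method): alternate signs, differentiate u down to 0, integrate dv up.

(-z**4 - 7*z**3 - 23*z**2 - 47*z - 43)*exp(-z) + C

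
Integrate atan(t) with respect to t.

Use integration by parts with u = arctan(t), dv = dt.
Then du = 1/(t**2 + 1) dt.

t*atan(t) - log(t**2 + 1)/2 + C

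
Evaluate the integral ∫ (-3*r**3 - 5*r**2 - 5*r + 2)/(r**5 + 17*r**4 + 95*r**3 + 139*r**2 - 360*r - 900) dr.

-13*log(r - 2)/490 - 53*log(r + 3)/60 - 3905*log(r + 5)/196 + 125*log(r + 6)/6 - 277/(14*r + 70) + C

Factor the denominator: (r - 2)*(r + 3)*(r + 5)**2*(r + 6).
Partial-fraction decomposition: 125/(6*(r + 6)) - 3905/(196*(r + 5)) + 277/(14*(r + 5)**2) - 53/(60*(r + 3)) - 13/(490*(r - 2)).
Integrate each term; A/(r−a) gives A·log|r−a|; A/(r−a)² gives −A/(r−a).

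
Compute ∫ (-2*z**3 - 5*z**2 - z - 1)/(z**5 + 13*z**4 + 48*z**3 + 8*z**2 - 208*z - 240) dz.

Factor the denominator: (z - 2)*(z + 2)**2*(z + 5)*(z + 6).
Partial-fraction decomposition: 257/(128*(z + 6)) - 43/(21*(z + 5)) + 1/(12*(z + 2)) + 1/(16*(z + 2)**2) - 39/(896*(z - 2)).
Integrate each term; A/(z−a) gives A·log|z−a|; A/(z−a)² gives −A/(z−a).

-39*log(z - 2)/896 + log(z + 2)/12 - 43*log(z + 5)/21 + 257*log(z + 6)/128 - 1/(16*z + 32) + C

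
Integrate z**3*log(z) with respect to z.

z**4*log(z)/4 - z**4/16 + C

Use integration by parts with u = log(z), dv = z**3 dz.
Then du = 1/z dz and v = z**4/4.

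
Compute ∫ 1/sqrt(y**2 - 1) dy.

log(y + sqrt(y**2 - 1)) + C

Substitute y = sec(θ), so dy = sec(θ)*tan(θ) dθ and the radical becomes sqrt(y**2 - 1) = tan(θ) by the Pythagorean identity.
Integrate the resulting trig expression in θ, then back-substitute sec(θ) = y, tan(θ) = sqrt(y**2 - 1) (absorbing any constant into C).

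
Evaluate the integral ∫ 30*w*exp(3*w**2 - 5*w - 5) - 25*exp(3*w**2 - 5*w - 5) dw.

Let u = 3*w**2 - 5*w - 5, so du = (6*w - 5) dw.
Rewriting, the integral becomes 5·∫ e^u du = 5·e^u.
Substituting back, u = 3*w**2 - 5*w - 5.

5*exp(3*w**2 - 5*w - 5) + C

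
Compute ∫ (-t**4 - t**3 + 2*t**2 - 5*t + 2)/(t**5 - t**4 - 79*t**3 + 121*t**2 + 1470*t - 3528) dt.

-893*log(t - 7)/728 + 51*log(t - 4)/55 - 103*log(t - 3)/360 + 488*log(t + 6)/585 - 1923*log(t + 7)/1540 + C

Factor the denominator: (t - 7)*(t - 4)*(t - 3)*(t + 6)*(t + 7).
Partial-fraction decomposition: -1923/(1540*(t + 7)) + 488/(585*(t + 6)) - 103/(360*(t - 3)) + 51/(55*(t - 4)) - 893/(728*(t - 7)).
Integrate each term: A/(t−a) contributes A·log|t−a|.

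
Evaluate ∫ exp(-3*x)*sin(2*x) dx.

-3*exp(-3*x)*sin(2*x)/13 - 2*exp(-3*x)*cos(2*x)/13 + C

Let I denote the integral. Integrate by parts with u = sin(2*x), dv = exp(-3*x) dx, so v = -exp(-3*x)/3: I = -exp(-3*x)*sin(2*x)/3 + (2/3)·∫ exp(-3*x)*cos(2*x) dx.
Apply parts again with u = cos(2*x), dv = exp(-3*x) dx: ∫ exp(-3*x)*cos(2*x) dx = -exp(-3*x)*cos(2*x)/3 − (2/3)·I. Substituting back brings back I: I = -exp(-3*x)*sin(2*x)/3 - 2*exp(-3*x)*cos(2*x)/9 − (4/9)·I.
Solving for I: (1 + 4/9)·I equals the remaining terms, so I = (9/13)·(-exp(-3*x)*sin(2*x)/3 - 2*exp(-3*x)*cos(2*x)/9).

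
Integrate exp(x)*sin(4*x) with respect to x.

exp(x)*sin(4*x)/17 - 4*exp(x)*cos(4*x)/17 + C

Let I denote the integral. Integrate by parts with u = sin(4*x), dv = exp(x) dx, so v = exp(x): I = exp(x)*sin(4*x) − 4·∫ exp(x)*cos(4*x) dx.
Apply parts again with u = cos(4*x), dv = exp(x) dx: ∫ exp(x)*cos(4*x) dx = exp(x)*cos(4*x) + 4·I. Substituting back brings back I: I = exp(x)*sin(4*x) - 4*exp(x)*cos(4*x) − 16·I.
Solving for I: (1 + 16)·I equals the remaining terms, so I = (1/17)·(exp(x)*sin(4*x) - 4*exp(x)*cos(4*x)).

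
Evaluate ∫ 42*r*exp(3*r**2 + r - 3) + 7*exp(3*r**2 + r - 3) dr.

7*exp(3*r**2 + r - 3) + C

Let u = 3*r**2 + r - 3, so du = (6*r + 1) dr.
Rewriting, the integral becomes 7·∫ e^u du = 7·e^u.
Substituting back, u = 3*r**2 + r - 3.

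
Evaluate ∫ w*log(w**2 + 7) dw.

Let u = w**2 + 7, so du = (2*w) dw.
The integral becomes (1/2)·∫ log(u) du; integrate by parts with u′=log(u), dv′=du.

w**2*log(w**2 + 7)/2 - w**2/2 + 7*log(w**2 + 7)/2 + C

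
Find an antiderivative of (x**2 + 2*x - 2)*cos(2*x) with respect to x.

Use integration by parts with u = x**2 + 2*x - 2, dv = cos(2*x) dx, so v = sin(2*x)/2.
Apply parts 2 times (tabular method): alternate signs, differentiate u down to 0, integrate dv up.

x**2*sin(2*x)/2 + x*sin(2*x) + x*cos(2*x)/2 - 5*sin(2*x)/4 + cos(2*x)/2 + C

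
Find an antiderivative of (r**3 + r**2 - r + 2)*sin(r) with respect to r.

-r**3*cos(r) + 3*r**2*sin(r) - r**2*cos(r) + 2*r*sin(r) + 7*r*cos(r) - 7*sin(r) + C

Use integration by parts with u = r**3 + r**2 - r + 2, dv = sin(r) dr, so v = -cos(r).
Apply parts 3 times (tabular method): alternate signs, differentiate u down to 0, integrate dv up.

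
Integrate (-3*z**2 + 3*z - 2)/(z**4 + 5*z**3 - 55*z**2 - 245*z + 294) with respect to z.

Factor the denominator: (z - 7)*(z - 1)*(z + 6)*(z + 7).
Partial-fraction decomposition: 85/(56*(z + 7)) - 128/(91*(z + 6)) + 1/(168*(z - 1)) - 32/(273*(z - 7)).
Integrate each term: A/(z−a) contributes A·log|z−a|.

-32*log(z - 7)/273 + log(z - 1)/168 - 128*log(z + 6)/91 + 85*log(z + 7)/56 + C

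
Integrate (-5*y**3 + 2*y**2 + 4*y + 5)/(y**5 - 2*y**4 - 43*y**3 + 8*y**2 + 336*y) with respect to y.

5*log(y)/336 - 36*log(y - 7)/77 + 25*log(y - 3)/147 + 2437*log(y + 4)/8624 + 31/(28*y + 112) + C

Factor the denominator: y*(y - 7)*(y - 3)*(y + 4)**2.
Partial-fraction decomposition: 2437/(8624*(y + 4)) - 31/(28*(y + 4)**2) + 25/(147*(y - 3)) - 36/(77*(y - 7)) + 5/(336*y).
Integrate each term; A/(y−a) gives A·log|y−a|; A/(y−a)² gives −A/(y−a).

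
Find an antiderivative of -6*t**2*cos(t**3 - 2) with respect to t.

Let u = t**3 - 2, so du = (3*t**2) dt.
Rewriting, the integral becomes -2·∫ cos(u) du = -2·sin(u).
Substituting back, u = t**3 - 2.

-2*sin(t**3 - 2) + C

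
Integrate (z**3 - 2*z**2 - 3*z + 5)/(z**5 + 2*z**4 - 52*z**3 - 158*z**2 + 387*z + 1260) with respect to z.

Factor the denominator: (z - 7)*(z - 3)*(z + 3)*(z + 4)*(z + 5).
Partial-fraction decomposition: -155/(192*(z + 5)) + 79/(77*(z + 4)) - 31/(120*(z + 3)) - 5/(1344*(z - 3)) + 229/(5280*(z - 7)).
Integrate each term: A/(z−a) contributes A·log|z−a|.

229*log(z - 7)/5280 - 5*log(z - 3)/1344 - 31*log(z + 3)/120 + 79*log(z + 4)/77 - 155*log(z + 5)/192 + C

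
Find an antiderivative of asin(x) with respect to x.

x*asin(x) + sqrt(-x**2 + 1) + C

Use integration by parts with u = arcsin(x), dv = dx.
Then du = 1/sqrt(-x**2 + 1) dx.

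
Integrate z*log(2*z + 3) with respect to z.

Use integration by parts with u = log(2*z + 3), dv = z dz.
Then du = 2/(2*z + 3) dz and v = z**2/2.

z**2*log(2*z + 3)/2 - z**2/4 + 3*z/4 - 9*log(2*z + 3)/8 + C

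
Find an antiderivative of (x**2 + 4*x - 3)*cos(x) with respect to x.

x**2*sin(x) + 4*x*sin(x) + 2*x*cos(x) - 5*sin(x) + 4*cos(x) + C

Use integration by parts with u = x**2 + 4*x - 3, dv = cos(x) dx, so v = sin(x).
Apply parts 2 times (tabular method): alternate signs, differentiate u down to 0, integrate dv up.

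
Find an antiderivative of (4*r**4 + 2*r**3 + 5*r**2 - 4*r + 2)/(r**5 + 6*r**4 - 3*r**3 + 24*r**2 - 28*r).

-log(r)/14 + 9*log(r - 1)/40 + 9193*log(r + 7)/2968 + 397*log(r**2 + 4)/1060 - 72*atan(r/2)/265 + C

Factor the denominator: r*(r - 1)*(r + 7)*(r**2 + 4).
Partial-fraction decomposition: (397*r - 288)/(530*(r**2 + 4)) + 9193/(2968*(r + 7)) + 9/(40*(r - 1)) - 1/(14*r).
Integrate each term; A/(r−a) gives A·log|r−a|; the (Br+D)/(r²+p²) term gives a log and an atan.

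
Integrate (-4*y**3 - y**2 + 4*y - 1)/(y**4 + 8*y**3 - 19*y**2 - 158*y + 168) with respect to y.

Factor the denominator: (y - 4)*(y - 1)*(y + 6)*(y + 7).
Partial-fraction decomposition: -647/(44*(y + 7)) + 803/(70*(y + 6)) + 1/(84*(y - 1)) - 257/(330*(y - 4)).
Integrate each term: A/(y−a) contributes A·log|y−a|.

-257*log(y - 4)/330 + log(y - 1)/84 + 803*log(y + 6)/70 - 647*log(y + 7)/44 + C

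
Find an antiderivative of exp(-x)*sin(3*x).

Let I denote the integral. Integrate by parts with u = sin(3*x), dv = exp(-x) dx, so v = -exp(-x): I = -exp(-x)*sin(3*x) + 3·∫ exp(-x)*cos(3*x) dx.
Apply parts again with u = cos(3*x), dv = exp(-x) dx: ∫ exp(-x)*cos(3*x) dx = -exp(-x)*cos(3*x) − 3·I. Substituting back brings back I: I = -exp(-x)*sin(3*x) - 3*exp(-x)*cos(3*x) − 9·I.
Solving for I: (1 + 9)·I equals the remaining terms, so I = (1/10)·(-exp(-x)*sin(3*x) - 3*exp(-x)*cos(3*x)).

-exp(-x)*sin(3*x)/10 - 3*exp(-x)*cos(3*x)/10 + C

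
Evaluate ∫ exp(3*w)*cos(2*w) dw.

2*exp(3*w)*sin(2*w)/13 + 3*exp(3*w)*cos(2*w)/13 + C

Let I denote the integral. Integrate by parts with u = cos(2*w), dv = exp(3*w) dw, so v = exp(3*w)/3: I = exp(3*w)*cos(2*w)/3 + (2/3)·∫ exp(3*w)*sin(2*w) dw.
Apply parts again with u = sin(2*w), dv = exp(3*w) dw: ∫ exp(3*w)*sin(2*w) dw = exp(3*w)*sin(2*w)/3 − (2/3)·I. Substituting back brings back I: I = 2*exp(3*w)*sin(2*w)/9 + exp(3*w)*cos(2*w)/3 − (4/9)·I.
Solving for I: (1 + 4/9)·I equals the remaining terms, so I = (9/13)·(2*exp(3*w)*sin(2*w)/9 + exp(3*w)*cos(2*w)/3).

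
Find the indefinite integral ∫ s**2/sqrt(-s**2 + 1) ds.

-s*sqrt(-s**2 + 1)/2 + asin(s)/2 + C

Substitute s = sin(θ), so ds = cos(θ) dθ and the radical becomes sqrt(-s**2 + 1) = cos(θ) by the Pythagorean identity.
Integrate the resulting trig expression in θ, then back-substitute θ = asin(s), sin(θ) = s, cos(θ) = sqrt(-s**2 + 1) (absorbing any constant into C).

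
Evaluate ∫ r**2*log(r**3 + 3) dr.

Let u = r**3 + 3, so du = (3*r**2) dr.
The integral becomes (1/3)·∫ log(u) du; integrate by parts with u′=log(u), dv′=du.

r**3*log(r**3 + 3)/3 - r**3/3 + log(r**3 + 3) + C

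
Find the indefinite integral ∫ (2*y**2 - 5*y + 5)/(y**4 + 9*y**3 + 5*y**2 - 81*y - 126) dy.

2*log(y - 3)/75 - 23*log(y + 2)/25 + 19*log(y + 3)/12 - 69*log(y + 7)/100 + C

Factor the denominator: (y - 3)*(y + 2)*(y + 3)*(y + 7).
Partial-fraction decomposition: -69/(100*(y + 7)) + 19/(12*(y + 3)) - 23/(25*(y + 2)) + 2/(75*(y - 3)).
Integrate each term: A/(y−a) contributes A·log|y−a|.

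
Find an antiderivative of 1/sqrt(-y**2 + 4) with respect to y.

asin(y/2) + C

Substitute y = 2·sin(θ), so dy = 2·cos(θ) dθ and the radical becomes sqrt(-y**2 + 4) = 2·cos(θ) by the Pythagorean identity.
Integrate the resulting trig expression in θ, then back-substitute θ = asin(y/2), sin(θ) = y/2, cos(θ) = sqrt(-y**2 + 4)/2 (absorbing any constant into C).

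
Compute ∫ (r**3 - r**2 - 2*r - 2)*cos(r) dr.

r**3*sin(r) - r**2*sin(r) + 3*r**2*cos(r) - 8*r*sin(r) - 2*r*cos(r) - 8*cos(r) + C

Use integration by parts with u = r**3 - r**2 - 2*r - 2, dv = cos(r) dr, so v = sin(r).
Apply parts 3 times (tabular method): alternate signs, differentiate u down to 0, integrate dv up.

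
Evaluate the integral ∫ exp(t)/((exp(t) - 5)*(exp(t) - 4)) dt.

log(exp(t) - 5) - log(exp(t) - 4) + C

Let u = e^t, du = e^t dt.
The integral becomes ∫ du/((u-4)(u-5)); decompose into partial fractions.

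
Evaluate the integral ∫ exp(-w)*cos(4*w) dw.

4*exp(-w)*sin(4*w)/17 - exp(-w)*cos(4*w)/17 + C

Let I denote the integral. Integrate by parts with u = cos(4*w), dv = exp(-w) dw, so v = -exp(-w): I = -exp(-w)*cos(4*w) − 4·∫ exp(-w)*sin(4*w) dw.
Apply parts again with u = sin(4*w), dv = exp(-w) dw: ∫ exp(-w)*sin(4*w) dw = -exp(-w)*sin(4*w) + 4·I. Substituting back brings back I: I = 4*exp(-w)*sin(4*w) - exp(-w)*cos(4*w) − 16·I.
Solving for I: (1 + 16)·I equals the remaining terms, so I = (1/17)·(4*exp(-w)*sin(4*w) - exp(-w)*cos(4*w)).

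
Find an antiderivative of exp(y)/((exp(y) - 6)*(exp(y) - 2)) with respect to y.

Let u = e^y, du = e^y dy.
The integral becomes ∫ du/((u-6)(u-2)); decompose into partial fractions.

log(exp(y) - 6)/4 - log(exp(y) - 2)/4 + C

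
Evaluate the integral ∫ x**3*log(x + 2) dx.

x**4*log(x + 2)/4 - x**4/16 + x**3/6 - x**2/2 + 2*x - 4*log(x + 2) + C

Use integration by parts with u = log(x + 2), dv = x**3 dx.
Then du = 1/(x + 2) dx and v = x**4/4.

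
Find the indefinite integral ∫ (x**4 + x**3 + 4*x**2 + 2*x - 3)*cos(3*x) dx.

x**4*sin(3*x)/3 + x**3*sin(3*x)/3 + 4*x**3*cos(3*x)/9 + 8*x**2*sin(3*x)/9 + x**2*cos(3*x)/3 + 4*x*sin(3*x)/9 + 16*x*cos(3*x)/27 - 97*sin(3*x)/81 + 4*cos(3*x)/27 + C

Use integration by parts with u = x**4 + x**3 + 4*x**2 + 2*x - 3, dv = cos(3*x) dx, so v = sin(3*x)/3.
Apply parts 4 times (tabular method): alternate signs, differentiate u down to 0, integrate dv up.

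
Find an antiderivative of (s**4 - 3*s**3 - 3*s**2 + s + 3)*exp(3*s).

(27*s**4 - 117*s**3 + 36*s**2 + 3*s + 80)*exp(3*s)/81 + C

Use integration by parts with u = s**4 - 3*s**3 - 3*s**2 + s + 3, dv = exp(3*s) ds, so v = exp(3*s)/3.
Apply parts 4 times (tabular method): alternate signs, differentiate u down to 0, integrate dv up.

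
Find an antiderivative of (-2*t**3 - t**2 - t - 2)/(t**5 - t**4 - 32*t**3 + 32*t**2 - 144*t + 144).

Factor the denominator: (t - 6)*(t - 1)*(t + 6)*(t**2 + 4).
Partial-fraction decomposition: (9*t - 26)/(200*(t**2 + 4)) + 5/(42*(t + 6)) + 6/(175*(t - 1)) - 119/(600*(t - 6)).
Integrate each term; A/(t−a) gives A·log|t−a|; the (Bt+D)/(t²+p²) term gives a log and an atan.

-119*log(t - 6)/600 + 6*log(t - 1)/175 + 5*log(t + 6)/42 + 9*log(t**2 + 4)/400 - 13*atan(t/2)/200 + C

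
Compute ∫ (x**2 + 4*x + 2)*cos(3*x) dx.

Use integration by parts with u = x**2 + 4*x + 2, dv = cos(3*x) dx, so v = sin(3*x)/3.
Apply parts 2 times (tabular method): alternate signs, differentiate u down to 0, integrate dv up.

x**2*sin(3*x)/3 + 4*x*sin(3*x)/3 + 2*x*cos(3*x)/9 + 16*sin(3*x)/27 + 4*cos(3*x)/9 + C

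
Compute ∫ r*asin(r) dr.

Use integration by parts with u = arcsin(r), dv = r dr.
Then du = 1/sqrt(-r**2 + 1) dr.

r**2*asin(r)/2 + r*sqrt(-r**2 + 1)/4 - asin(r)/4 + C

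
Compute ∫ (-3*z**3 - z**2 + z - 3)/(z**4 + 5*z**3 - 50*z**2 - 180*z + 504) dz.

Factor the denominator: (z - 6)*(z - 2)*(z + 6)*(z + 7).
Partial-fraction decomposition: -970/(117*(z + 7)) + 201/(32*(z + 6)) + 29/(288*(z - 2)) - 227/(208*(z - 6)).
Integrate each term: A/(z−a) contributes A·log|z−a|.

-227*log(z - 6)/208 + 29*log(z - 2)/288 + 201*log(z + 6)/32 - 970*log(z + 7)/117 + C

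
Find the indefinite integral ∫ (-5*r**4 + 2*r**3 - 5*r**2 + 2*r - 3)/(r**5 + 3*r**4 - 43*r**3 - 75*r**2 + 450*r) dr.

Factor the denominator: r*(r - 5)*(r - 3)*(r + 5)*(r + 6).
Partial-fraction decomposition: -2369/(198*(r + 6)) + 3513/(400*(r + 5)) + 131/(144*(r - 3)) - 2993/(1100*(r - 5)) - 1/(150*r).
Integrate each term: A/(r−a) contributes A·log|r−a|.

-log(r)/150 - 2993*log(r - 5)/1100 + 131*log(r - 3)/144 + 3513*log(r + 5)/400 - 2369*log(r + 6)/198 + C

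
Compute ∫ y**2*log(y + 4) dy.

Use integration by parts with u = log(y + 4), dv = y**2 dy.
Then du = 1/(y + 4) dy and v = y**3/3.

y**3*log(y + 4)/3 - y**3/9 + 2*y**2/3 - 16*y/3 + 64*log(y + 4)/3 + C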